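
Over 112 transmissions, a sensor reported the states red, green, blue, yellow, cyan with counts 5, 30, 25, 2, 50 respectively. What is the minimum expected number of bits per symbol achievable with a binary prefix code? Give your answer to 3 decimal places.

Probabilities are the counts divided by 112.
Repeatedly combine the two least-probable nodes; the expected code length is the sum of the merged weights.
merge 1/56 + 5/112 → 1/16
merge 1/16 + 25/112 → 2/7
merge 15/56 + 2/7 → 31/56
merge 25/56 + 31/56 → 1
L = 1/16 + 2/7 + 31/56 + 1 = 213/112 ≈ 1.902 bits/symbol.

1.902 bits/symbol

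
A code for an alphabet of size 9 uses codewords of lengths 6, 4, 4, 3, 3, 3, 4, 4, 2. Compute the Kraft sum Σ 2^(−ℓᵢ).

0.890625

With common denominator 2^6 = 64: Σ 2^(−ℓᵢ) = 1/64 + 4/64 + 4/64 + 8/64 + 8/64 + 8/64 + 4/64 + 4/64 + 16/64 = 57/64 = 0.890625.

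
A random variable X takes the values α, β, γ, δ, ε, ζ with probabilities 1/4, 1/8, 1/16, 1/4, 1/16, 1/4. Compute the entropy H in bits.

2.375 bits

Each probability is a power of 1/2, so log₂(1/p) is an integer.
H = Σ p·log₂(1/p) = 1/4·2 + 1/8·3 + 1/16·4 + 1/4·2 + 1/16·4 + 1/4·2 = 2.375 bits.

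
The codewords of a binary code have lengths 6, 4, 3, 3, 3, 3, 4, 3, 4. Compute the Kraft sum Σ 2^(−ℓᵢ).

0.828125

With common denominator 2^6 = 64: Σ 2^(−ℓᵢ) = 1/64 + 4/64 + 8/64 + 8/64 + 8/64 + 8/64 + 4/64 + 8/64 + 4/64 = 53/64 = 0.828125.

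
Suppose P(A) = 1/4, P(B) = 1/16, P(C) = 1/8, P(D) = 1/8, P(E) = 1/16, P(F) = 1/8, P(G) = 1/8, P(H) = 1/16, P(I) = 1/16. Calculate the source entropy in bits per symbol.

Each probability is a power of 1/2, so log₂(1/p) is an integer.
H = Σ p·log₂(1/p) = 1/4·2 + 1/16·4 + 1/8·3 + 1/8·3 + 1/16·4 + 1/8·3 + 1/8·3 + 1/16·4 + 1/16·4 = 3 bits.

3 bits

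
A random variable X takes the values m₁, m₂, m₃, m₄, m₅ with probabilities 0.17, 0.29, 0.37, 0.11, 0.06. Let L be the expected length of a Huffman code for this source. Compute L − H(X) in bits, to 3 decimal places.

0.063 bits

Entropy H = −Σ p log₂ p ≈ 2.0770 bits.
Huffman merges: 3/50+11/100→17/100; 17/100+17/100→17/50; 29/100+17/50→63/100; 37/100+63/100→1. L = 107/50 ≈ 2.1400.
L − H = 2.1400 − 2.0770 = 0.063 bits.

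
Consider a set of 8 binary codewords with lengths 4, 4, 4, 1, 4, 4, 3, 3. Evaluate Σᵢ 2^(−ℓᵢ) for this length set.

1.0625

With common denominator 2^4 = 16: Σ 2^(−ℓᵢ) = 1/16 + 1/16 + 1/16 + 8/16 + 1/16 + 1/16 + 2/16 + 2/16 = 17/16 = 1.0625.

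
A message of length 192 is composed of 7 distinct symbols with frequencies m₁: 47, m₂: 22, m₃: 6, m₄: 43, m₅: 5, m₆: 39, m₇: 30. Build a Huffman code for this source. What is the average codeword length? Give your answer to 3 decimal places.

2.557 bits/symbol

Probabilities are the counts divided by 192.
Repeatedly combine the two least-probable nodes; the expected code length is the sum of the merged weights.
merge 5/192 + 1/32 → 11/192
merge 11/192 + 11/96 → 11/64
merge 5/32 + 11/64 → 21/64
merge 13/64 + 43/192 → 41/96
merge 47/192 + 21/64 → 55/96
merge 41/96 + 55/96 → 1
L = 11/192 + 11/64 + 21/64 + 41/96 + 55/96 + 1 = 491/192 ≈ 2.557 bits/symbol.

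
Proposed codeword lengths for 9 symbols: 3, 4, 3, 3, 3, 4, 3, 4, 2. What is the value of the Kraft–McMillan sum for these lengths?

With common denominator 2^4 = 16: Σ 2^(−ℓᵢ) = 2/16 + 1/16 + 2/16 + 2/16 + 2/16 + 1/16 + 2/16 + 1/16 + 4/16 = 17/16 = 1.0625.

1.0625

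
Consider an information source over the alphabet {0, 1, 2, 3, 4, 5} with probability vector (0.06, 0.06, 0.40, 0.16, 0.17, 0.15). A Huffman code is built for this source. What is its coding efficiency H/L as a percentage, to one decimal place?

98.4%

Entropy H = −Σ p log₂ p ≈ 2.2840 bits.
Huffman merges: 3/50+3/50→3/25; 3/25+3/20→27/100; 4/25+17/100→33/100; 27/100+33/100→3/5; 2/5+3/5→1. L = 58/25 ≈ 2.3200.
Efficiency = H/L = 2.2840/2.3200 = 98.4%.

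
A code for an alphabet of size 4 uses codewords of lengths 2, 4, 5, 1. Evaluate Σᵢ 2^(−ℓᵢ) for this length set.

With common denominator 2^5 = 32: Σ 2^(−ℓᵢ) = 8/32 + 2/32 + 1/32 + 16/32 = 27/32 = 0.84375.

0.84375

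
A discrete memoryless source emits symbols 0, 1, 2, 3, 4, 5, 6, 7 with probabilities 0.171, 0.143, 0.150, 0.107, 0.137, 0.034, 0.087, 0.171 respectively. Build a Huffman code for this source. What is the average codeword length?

2.95 bits/symbol

Repeatedly combine the two least-probable nodes; the expected code length is the sum of the merged weights.
merge 17/500 + 87/1000 → 121/1000
merge 107/1000 + 121/1000 → 57/250
merge 137/1000 + 143/1000 → 7/25
merge 3/20 + 171/1000 → 321/1000
merge 171/1000 + 57/250 → 399/1000
merge 7/25 + 321/1000 → 601/1000
merge 399/1000 + 601/1000 → 1
L = 121/1000 + 57/250 + 7/25 + 321/1000 + 399/1000 + 601/1000 + 1 = 59/20 = 2.95 bits/symbol.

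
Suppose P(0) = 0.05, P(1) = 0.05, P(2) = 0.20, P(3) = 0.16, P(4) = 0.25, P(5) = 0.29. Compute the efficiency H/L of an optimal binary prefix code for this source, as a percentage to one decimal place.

99.0%

Entropy H = −Σ p log₂ p ≈ 2.3375 bits.
Huffman merges: 1/20+1/20→1/10; 1/10+4/25→13/50; 1/5+1/4→9/20; 13/50+29/100→11/20; 9/20+11/20→1. L = 59/25 ≈ 2.3600.
Efficiency = H/L = 2.3375/2.3600 = 99.0%.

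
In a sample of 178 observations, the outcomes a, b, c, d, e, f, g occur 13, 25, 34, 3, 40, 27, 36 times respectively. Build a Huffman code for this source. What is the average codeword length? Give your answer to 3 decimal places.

Probabilities are the counts divided by 178.
Repeatedly combine the two least-probable nodes; the expected code length is the sum of the merged weights.
merge 3/178 + 13/178 → 8/89
merge 8/89 + 25/178 → 41/178
merge 27/178 + 17/89 → 61/178
merge 18/89 + 20/89 → 38/89
merge 41/178 + 61/178 → 51/89
merge 38/89 + 51/89 → 1
L = 8/89 + 41/178 + 61/178 + 38/89 + 51/89 + 1 = 237/89 ≈ 2.663 bits/symbol.

2.663 bits/symbol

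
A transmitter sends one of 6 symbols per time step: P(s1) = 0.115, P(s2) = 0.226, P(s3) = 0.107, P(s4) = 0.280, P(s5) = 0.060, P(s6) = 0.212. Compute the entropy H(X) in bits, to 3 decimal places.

H = −Σ pᵢ log₂ pᵢ.
−0.115·log₂(0.115) = 0.3588
−0.226·log₂(0.226) = 0.4849
−0.107·log₂(0.107) = 0.3450
−0.280·log₂(0.280) = 0.5142
−0.060·log₂(0.060) = 0.2435
−0.212·log₂(0.212) = 0.4744
Sum ≈ 2.4209 → 2.421 bits.

2.421 bits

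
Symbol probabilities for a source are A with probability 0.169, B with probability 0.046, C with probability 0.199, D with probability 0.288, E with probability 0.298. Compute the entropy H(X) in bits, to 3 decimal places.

2.139 bits

H = −Σ pᵢ log₂ pᵢ.
−0.169·log₂(0.169) = 0.4335
−0.046·log₂(0.046) = 0.2043
−0.199·log₂(0.199) = 0.4635
−0.288·log₂(0.288) = 0.5172
−0.298·log₂(0.298) = 0.5205
Sum ≈ 2.1390 → 2.139 bits.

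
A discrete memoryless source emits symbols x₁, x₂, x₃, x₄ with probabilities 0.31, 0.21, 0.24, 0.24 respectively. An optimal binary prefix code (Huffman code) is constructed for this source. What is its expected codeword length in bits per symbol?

2 bits/symbol

Repeatedly combine the two least-probable nodes; the expected code length is the sum of the merged weights.
merge 21/100 + 6/25 → 9/20
merge 6/25 + 31/100 → 11/20
merge 9/20 + 11/20 → 1
L = 9/20 + 11/20 + 1 = 2 bits/symbol.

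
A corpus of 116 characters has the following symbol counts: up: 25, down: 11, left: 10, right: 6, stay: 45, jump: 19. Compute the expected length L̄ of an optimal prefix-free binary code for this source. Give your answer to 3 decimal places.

2.362 bits/symbol

Probabilities are the counts divided by 116.
Repeatedly combine the two least-probable nodes; the expected code length is the sum of the merged weights.
merge 3/58 + 5/58 → 4/29
merge 11/116 + 4/29 → 27/116
merge 19/116 + 25/116 → 11/29
merge 27/116 + 11/29 → 71/116
merge 45/116 + 71/116 → 1
L = 4/29 + 27/116 + 11/29 + 71/116 + 1 = 137/58 ≈ 2.362 bits/symbol.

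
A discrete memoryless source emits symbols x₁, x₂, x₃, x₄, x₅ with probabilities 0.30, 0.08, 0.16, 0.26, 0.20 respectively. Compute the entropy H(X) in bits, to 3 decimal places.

2.205 bits

H = −Σ pᵢ log₂ pᵢ.
−0.30·log₂(0.30) = 0.5211
−0.08·log₂(0.08) = 0.2915
−0.16·log₂(0.16) = 0.4230
−0.26·log₂(0.26) = 0.5053
−0.20·log₂(0.20) = 0.4644
Sum ≈ 2.2053 → 2.205 bits.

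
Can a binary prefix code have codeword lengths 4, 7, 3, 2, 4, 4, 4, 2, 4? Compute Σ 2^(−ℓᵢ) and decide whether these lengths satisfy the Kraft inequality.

0.9453125; yes

With common denominator 2^7 = 128: Σ 2^(−ℓᵢ) = 8/128 + 1/128 + 16/128 + 32/128 + 8/128 + 8/128 + 8/128 + 32/128 + 8/128 = 121/128 = 0.9453125.
Kraft's inequality requires Σ ≤ 1; here Σ = 0.9453125 ≤ 1, so such a prefix code exists.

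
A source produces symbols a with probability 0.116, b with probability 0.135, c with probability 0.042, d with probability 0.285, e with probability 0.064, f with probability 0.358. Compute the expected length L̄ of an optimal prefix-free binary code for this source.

Repeatedly combine the two least-probable nodes; the expected code length is the sum of the merged weights.
merge 21/500 + 8/125 → 53/500
merge 53/500 + 29/250 → 111/500
merge 27/200 + 111/500 → 357/1000
merge 57/200 + 357/1000 → 321/500
merge 179/500 + 321/500 → 1
L = 53/500 + 111/500 + 357/1000 + 321/500 + 1 = 2327/1000 = 2.327 bits/symbol.

2.327 bits/symbol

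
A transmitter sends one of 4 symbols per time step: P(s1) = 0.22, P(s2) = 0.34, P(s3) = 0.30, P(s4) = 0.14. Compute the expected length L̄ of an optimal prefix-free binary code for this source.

2 bits/symbol

Repeatedly combine the two least-probable nodes; the expected code length is the sum of the merged weights.
merge 7/50 + 11/50 → 9/25
merge 3/10 + 17/50 → 16/25
merge 9/25 + 16/25 → 1
L = 9/25 + 16/25 + 1 = 2 bits/symbol.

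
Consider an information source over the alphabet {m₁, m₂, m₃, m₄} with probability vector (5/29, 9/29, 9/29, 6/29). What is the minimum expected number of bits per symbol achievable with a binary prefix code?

Repeatedly combine the two least-probable nodes; the expected code length is the sum of the merged weights.
merge 5/29 + 6/29 → 11/29
merge 9/29 + 9/29 → 18/29
merge 11/29 + 18/29 → 1
L = 11/29 + 18/29 + 1 = 2 bits/symbol.

2 bits/symbol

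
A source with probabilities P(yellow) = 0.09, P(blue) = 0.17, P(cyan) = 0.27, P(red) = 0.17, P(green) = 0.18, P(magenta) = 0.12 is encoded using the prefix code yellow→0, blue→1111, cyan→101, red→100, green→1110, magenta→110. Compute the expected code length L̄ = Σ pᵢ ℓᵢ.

3.17 bits/symbol

L̄ = Σ pᵢ·ℓᵢ = 0.09·1 + 0.17·4 + 0.27·3 + 0.17·3 + 0.18·4 + 0.12·3 = 3.17 bits/symbol.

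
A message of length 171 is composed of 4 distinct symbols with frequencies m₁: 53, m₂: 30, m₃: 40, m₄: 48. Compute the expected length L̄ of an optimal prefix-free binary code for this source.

2 bits/symbol

Probabilities are the counts divided by 171.
Repeatedly combine the two least-probable nodes; the expected code length is the sum of the merged weights.
merge 10/57 + 40/171 → 70/171
merge 16/57 + 53/171 → 101/171
merge 70/171 + 101/171 → 1
L = 70/171 + 101/171 + 1 = 2 bits/symbol.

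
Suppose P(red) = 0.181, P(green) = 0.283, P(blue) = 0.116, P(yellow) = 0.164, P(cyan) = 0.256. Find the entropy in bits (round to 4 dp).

2.2532 bits

H = −Σ pᵢ log₂ pᵢ.
−0.181·log₂(0.181) = 0.4463
−0.283·log₂(0.283) = 0.5154
−0.116·log₂(0.116) = 0.3605
−0.164·log₂(0.164) = 0.4278
−0.256·log₂(0.256) = 0.5032
Sum ≈ 2.2532 → 2.2532 bits.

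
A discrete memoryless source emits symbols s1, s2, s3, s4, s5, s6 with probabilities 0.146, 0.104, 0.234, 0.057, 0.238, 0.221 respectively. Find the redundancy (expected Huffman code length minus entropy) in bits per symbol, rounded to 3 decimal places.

0.023 bits

Entropy H = −Σ p log₂ p ≈ 2.4450 bits.
Huffman merges: 57/1000+13/125→161/1000; 73/500+161/1000→307/1000; 221/1000+117/500→91/200; 119/500+307/1000→109/200; 91/200+109/200→1. L = 617/250 ≈ 2.4680.
L − H = 2.4680 − 2.4450 = 0.023 bits.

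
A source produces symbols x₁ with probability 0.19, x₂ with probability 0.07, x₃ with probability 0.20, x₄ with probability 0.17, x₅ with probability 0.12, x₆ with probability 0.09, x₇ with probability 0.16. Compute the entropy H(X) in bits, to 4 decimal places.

2.7255 bits

H = −Σ pᵢ log₂ pᵢ.
−0.19·log₂(0.19) = 0.4552
−0.07·log₂(0.07) = 0.2686
−0.20·log₂(0.20) = 0.4644
−0.17·log₂(0.17) = 0.4346
−0.12·log₂(0.12) = 0.3671
−0.09·log₂(0.09) = 0.3127
−0.16·log₂(0.16) = 0.4230
Sum ≈ 2.7255 → 2.7255 bits.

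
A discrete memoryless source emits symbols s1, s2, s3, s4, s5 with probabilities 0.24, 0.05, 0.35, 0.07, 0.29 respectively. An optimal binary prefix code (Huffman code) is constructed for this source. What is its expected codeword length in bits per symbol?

2.12 bits/symbol

Repeatedly combine the two least-probable nodes; the expected code length is the sum of the merged weights.
merge 1/20 + 7/100 → 3/25
merge 3/25 + 6/25 → 9/25
merge 29/100 + 7/20 → 16/25
merge 9/25 + 16/25 → 1
L = 3/25 + 9/25 + 16/25 + 1 = 53/25 = 2.12 bits/symbol.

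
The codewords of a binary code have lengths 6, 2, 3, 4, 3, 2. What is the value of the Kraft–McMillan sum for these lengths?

With common denominator 2^6 = 64: Σ 2^(−ℓᵢ) = 1/64 + 16/64 + 8/64 + 4/64 + 8/64 + 16/64 = 53/64 = 0.828125.

0.828125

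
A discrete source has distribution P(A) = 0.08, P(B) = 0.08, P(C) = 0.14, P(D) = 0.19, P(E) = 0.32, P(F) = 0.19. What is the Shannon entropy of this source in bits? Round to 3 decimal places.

H = −Σ pᵢ log₂ pᵢ.
−0.08·log₂(0.08) = 0.2915
−0.08·log₂(0.08) = 0.2915
−0.14·log₂(0.14) = 0.3971
−0.19·log₂(0.19) = 0.4552
−0.32·log₂(0.32) = 0.5260
−0.19·log₂(0.19) = 0.4552
Sum ≈ 2.4166 → 2.417 bits.

2.417 bits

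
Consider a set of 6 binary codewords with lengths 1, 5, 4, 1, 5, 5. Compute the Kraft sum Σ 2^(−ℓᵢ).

With common denominator 2^5 = 32: Σ 2^(−ℓᵢ) = 16/32 + 1/32 + 2/32 + 16/32 + 1/32 + 1/32 = 37/32 = 1.15625.

1.15625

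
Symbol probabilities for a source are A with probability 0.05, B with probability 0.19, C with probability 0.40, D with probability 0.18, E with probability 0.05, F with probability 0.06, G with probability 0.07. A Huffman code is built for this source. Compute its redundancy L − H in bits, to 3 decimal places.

Entropy H = −Σ p log₂ p ≈ 2.3736 bits.
Huffman merges: 1/20+1/20→1/10; 3/50+7/100→13/100; 1/10+13/100→23/100; 9/50+19/100→37/100; 23/100+37/100→3/5; 2/5+3/5→1. L = 243/100 ≈ 2.4300.
L − H = 2.4300 − 2.3736 = 0.056 bits.

0.056 bits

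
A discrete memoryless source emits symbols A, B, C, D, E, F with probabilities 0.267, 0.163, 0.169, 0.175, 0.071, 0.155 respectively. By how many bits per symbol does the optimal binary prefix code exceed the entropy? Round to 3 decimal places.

Entropy H = −Σ p log₂ p ≈ 2.4966 bits.
Huffman merges: 71/1000+31/200→113/500; 163/1000+169/1000→83/250; 7/40+113/500→401/1000; 267/1000+83/250→599/1000; 401/1000+599/1000→1. L = 1279/500 ≈ 2.5580.
L − H = 2.5580 − 2.4966 = 0.061 bits.

0.061 bits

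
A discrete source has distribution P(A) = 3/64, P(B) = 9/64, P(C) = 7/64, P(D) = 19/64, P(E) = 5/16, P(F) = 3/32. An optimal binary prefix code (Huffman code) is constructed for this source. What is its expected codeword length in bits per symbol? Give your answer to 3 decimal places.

2.391 bits/symbol

Repeatedly combine the two least-probable nodes; the expected code length is the sum of the merged weights.
merge 3/64 + 3/32 → 9/64
merge 7/64 + 9/64 → 1/4
merge 9/64 + 1/4 → 25/64
merge 19/64 + 5/16 → 39/64
merge 25/64 + 39/64 → 1
L = 9/64 + 1/4 + 25/64 + 39/64 + 1 = 153/64 ≈ 2.391 bits/symbol.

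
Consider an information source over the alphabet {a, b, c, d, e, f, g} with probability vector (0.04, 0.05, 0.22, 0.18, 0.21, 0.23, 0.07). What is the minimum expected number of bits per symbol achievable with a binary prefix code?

2.59 bits/symbol

Repeatedly combine the two least-probable nodes; the expected code length is the sum of the merged weights.
merge 1/25 + 1/20 → 9/100
merge 7/100 + 9/100 → 4/25
merge 4/25 + 9/50 → 17/50
merge 21/100 + 11/50 → 43/100
merge 23/100 + 17/50 → 57/100
merge 43/100 + 57/100 → 1
L = 9/100 + 4/25 + 17/50 + 43/100 + 57/100 + 1 = 259/100 = 2.59 bits/symbol.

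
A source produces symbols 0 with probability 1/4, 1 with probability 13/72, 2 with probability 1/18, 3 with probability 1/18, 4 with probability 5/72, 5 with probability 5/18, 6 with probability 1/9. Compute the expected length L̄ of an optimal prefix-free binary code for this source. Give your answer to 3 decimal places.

2.583 bits/symbol

Repeatedly combine the two least-probable nodes; the expected code length is the sum of the merged weights.
merge 1/18 + 1/18 → 1/9
merge 5/72 + 1/9 → 13/72
merge 1/9 + 13/72 → 7/24
merge 13/72 + 1/4 → 31/72
merge 5/18 + 7/24 → 41/72
merge 31/72 + 41/72 → 1
L = 1/9 + 13/72 + 7/24 + 31/72 + 41/72 + 1 = 31/12 ≈ 2.583 bits/symbol.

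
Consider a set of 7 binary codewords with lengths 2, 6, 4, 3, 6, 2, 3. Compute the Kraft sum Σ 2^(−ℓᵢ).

With common denominator 2^6 = 64: Σ 2^(−ℓᵢ) = 16/64 + 1/64 + 4/64 + 8/64 + 1/64 + 16/64 + 8/64 = 54/64 = 0.84375.

0.84375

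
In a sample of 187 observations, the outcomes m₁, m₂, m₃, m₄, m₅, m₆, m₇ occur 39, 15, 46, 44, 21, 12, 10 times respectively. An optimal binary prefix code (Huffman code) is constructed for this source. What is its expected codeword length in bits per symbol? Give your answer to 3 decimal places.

Probabilities are the counts divided by 187.
Repeatedly combine the two least-probable nodes; the expected code length is the sum of the merged weights.
merge 10/187 + 12/187 → 2/17
merge 15/187 + 21/187 → 36/187
merge 2/17 + 36/187 → 58/187
merge 39/187 + 4/17 → 83/187
merge 46/187 + 58/187 → 104/187
merge 83/187 + 104/187 → 1
L = 2/17 + 36/187 + 58/187 + 83/187 + 104/187 + 1 = 490/187 ≈ 2.620 bits/symbol.

2.620 bits/symbol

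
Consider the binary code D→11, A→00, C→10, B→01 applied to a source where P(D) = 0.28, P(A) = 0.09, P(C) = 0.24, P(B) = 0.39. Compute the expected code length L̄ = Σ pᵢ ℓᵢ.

L̄ = Σ pᵢ·ℓᵢ = 0.28·2 + 0.09·2 + 0.24·2 + 0.39·2 = 2 bits/symbol.

2 bits/symbol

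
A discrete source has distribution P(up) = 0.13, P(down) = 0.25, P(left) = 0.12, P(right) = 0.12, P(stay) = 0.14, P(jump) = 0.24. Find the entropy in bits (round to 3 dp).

2.508 bits

H = −Σ pᵢ log₂ pᵢ.
−0.13·log₂(0.13) = 0.3826
−0.25·log₂(0.25) = 0.5000
−0.12·log₂(0.12) = 0.3671
−0.12·log₂(0.12) = 0.3671
−0.14·log₂(0.14) = 0.3971
−0.24·log₂(0.24) = 0.4941
Sum ≈ 2.5080 → 2.508 bits.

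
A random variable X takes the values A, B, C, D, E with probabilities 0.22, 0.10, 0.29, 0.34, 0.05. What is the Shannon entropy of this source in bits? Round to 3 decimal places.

2.076 bits

H = −Σ pᵢ log₂ pᵢ.
−0.22·log₂(0.22) = 0.4806
−0.10·log₂(0.10) = 0.3322
−0.29·log₂(0.29) = 0.5179
−0.34·log₂(0.34) = 0.5292
−0.05·log₂(0.05) = 0.2161
Sum ≈ 2.0759 → 2.076 bits.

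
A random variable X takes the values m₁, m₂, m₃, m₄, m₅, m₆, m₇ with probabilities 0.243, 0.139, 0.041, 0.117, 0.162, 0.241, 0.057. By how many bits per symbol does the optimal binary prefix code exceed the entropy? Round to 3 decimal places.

Entropy H = −Σ p log₂ p ≈ 2.5985 bits.
Huffman merges: 41/1000+57/1000→49/500; 49/500+117/1000→43/200; 139/1000+81/500→301/1000; 43/200+241/1000→57/125; 243/1000+301/1000→68/125; 57/125+68/125→1. L = 1307/500 ≈ 2.6140.
L − H = 2.6140 − 2.5985 = 0.016 bits.

0.016 bits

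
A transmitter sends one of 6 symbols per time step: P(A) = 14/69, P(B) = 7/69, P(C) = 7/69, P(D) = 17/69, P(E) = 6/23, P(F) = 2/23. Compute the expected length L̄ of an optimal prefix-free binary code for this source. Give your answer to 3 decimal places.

Repeatedly combine the two least-probable nodes; the expected code length is the sum of the merged weights.
merge 2/23 + 7/69 → 13/69
merge 7/69 + 13/69 → 20/69
merge 14/69 + 17/69 → 31/69
merge 6/23 + 20/69 → 38/69
merge 31/69 + 38/69 → 1
L = 13/69 + 20/69 + 31/69 + 38/69 + 1 = 57/23 ≈ 2.478 bits/symbol.

2.478 bits/symbol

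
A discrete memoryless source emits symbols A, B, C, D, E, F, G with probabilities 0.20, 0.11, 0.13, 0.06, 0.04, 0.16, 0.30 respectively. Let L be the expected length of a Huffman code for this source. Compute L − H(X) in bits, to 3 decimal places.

0.029 bits

Entropy H = −Σ p log₂ p ≈ 2.5707 bits.
Huffman merges: 1/25+3/50→1/10; 1/10+11/100→21/100; 13/100+4/25→29/100; 1/5+21/100→41/100; 29/100+3/10→59/100; 41/100+59/100→1. L = 13/5 ≈ 2.6000.
L − H = 2.6000 − 2.5707 = 0.029 bits.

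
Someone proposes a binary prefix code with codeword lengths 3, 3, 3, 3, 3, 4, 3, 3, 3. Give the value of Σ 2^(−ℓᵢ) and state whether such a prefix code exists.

1.0625; no

With common denominator 2^4 = 16: Σ 2^(−ℓᵢ) = 2/16 + 2/16 + 2/16 + 2/16 + 2/16 + 1/16 + 2/16 + 2/16 + 2/16 = 17/16 = 1.0625.
Kraft's inequality requires Σ ≤ 1; here Σ = 1.0625 > 1, so no such prefix code exists.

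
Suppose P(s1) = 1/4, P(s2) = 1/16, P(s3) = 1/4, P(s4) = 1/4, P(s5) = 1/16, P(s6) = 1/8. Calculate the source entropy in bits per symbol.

2.375 bits

Each probability is a power of 1/2, so log₂(1/p) is an integer.
H = Σ p·log₂(1/p) = 1/4·2 + 1/16·4 + 1/4·2 + 1/4·2 + 1/16·4 + 1/8·3 = 2.375 bits.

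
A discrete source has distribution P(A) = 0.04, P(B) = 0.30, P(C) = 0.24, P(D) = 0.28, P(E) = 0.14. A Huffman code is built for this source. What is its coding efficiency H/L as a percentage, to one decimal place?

96.9%

Entropy H = −Σ p log₂ p ≈ 2.1123 bits.
Huffman merges: 1/25+7/50→9/50; 9/50+6/25→21/50; 7/25+3/10→29/50; 21/50+29/50→1. L = 109/50 ≈ 2.1800.
Efficiency = H/L = 2.1123/2.1800 = 96.9%.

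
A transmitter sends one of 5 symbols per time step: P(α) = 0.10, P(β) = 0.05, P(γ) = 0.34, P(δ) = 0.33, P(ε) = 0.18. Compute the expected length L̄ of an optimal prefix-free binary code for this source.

Repeatedly combine the two least-probable nodes; the expected code length is the sum of the merged weights.
merge 1/20 + 1/10 → 3/20
merge 3/20 + 9/50 → 33/100
merge 33/100 + 33/100 → 33/50
merge 17/50 + 33/50 → 1
L = 3/20 + 33/100 + 33/50 + 1 = 107/50 = 2.14 bits/symbol.

2.14 bits/symbol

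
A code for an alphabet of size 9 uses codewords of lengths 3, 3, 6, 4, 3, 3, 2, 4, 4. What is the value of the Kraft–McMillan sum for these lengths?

With common denominator 2^6 = 64: Σ 2^(−ℓᵢ) = 8/64 + 8/64 + 1/64 + 4/64 + 8/64 + 8/64 + 16/64 + 4/64 + 4/64 = 61/64 = 0.953125.

0.953125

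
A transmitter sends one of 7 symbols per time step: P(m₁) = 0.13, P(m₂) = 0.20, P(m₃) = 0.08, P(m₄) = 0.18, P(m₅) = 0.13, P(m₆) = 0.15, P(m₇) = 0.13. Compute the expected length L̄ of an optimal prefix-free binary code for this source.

Repeatedly combine the two least-probable nodes; the expected code length is the sum of the merged weights.
merge 2/25 + 13/100 → 21/100
merge 13/100 + 13/100 → 13/50
merge 3/20 + 9/50 → 33/100
merge 1/5 + 21/100 → 41/100
merge 13/50 + 33/100 → 59/100
merge 41/100 + 59/100 → 1
L = 21/100 + 13/50 + 33/100 + 41/100 + 59/100 + 1 = 14/5 = 2.8 bits/symbol.

2.8 bits/symbol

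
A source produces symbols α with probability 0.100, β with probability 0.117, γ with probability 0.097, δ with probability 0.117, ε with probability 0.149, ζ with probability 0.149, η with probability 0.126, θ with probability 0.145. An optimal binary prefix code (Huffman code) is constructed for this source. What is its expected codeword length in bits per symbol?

3 bits/symbol

Repeatedly combine the two least-probable nodes; the expected code length is the sum of the merged weights.
merge 97/1000 + 1/10 → 197/1000
merge 117/1000 + 117/1000 → 117/500
merge 63/500 + 29/200 → 271/1000
merge 149/1000 + 149/1000 → 149/500
merge 197/1000 + 117/500 → 431/1000
merge 271/1000 + 149/500 → 569/1000
merge 431/1000 + 569/1000 → 1
L = 197/1000 + 117/500 + 271/1000 + 149/500 + 431/1000 + 569/1000 + 1 = 3 bits/symbol.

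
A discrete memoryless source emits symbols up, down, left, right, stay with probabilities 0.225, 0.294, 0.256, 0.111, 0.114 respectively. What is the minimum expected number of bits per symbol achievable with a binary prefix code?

Repeatedly combine the two least-probable nodes; the expected code length is the sum of the merged weights.
merge 111/1000 + 57/500 → 9/40
merge 9/40 + 9/40 → 9/20
merge 32/125 + 147/500 → 11/20
merge 9/20 + 11/20 → 1
L = 9/40 + 9/20 + 11/20 + 1 = 89/40 = 2.225 bits/symbol.

2.225 bits/symbol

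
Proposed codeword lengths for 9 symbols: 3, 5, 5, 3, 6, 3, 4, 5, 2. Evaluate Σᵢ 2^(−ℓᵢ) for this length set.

0.796875

With common denominator 2^6 = 64: Σ 2^(−ℓᵢ) = 8/64 + 2/64 + 2/64 + 8/64 + 1/64 + 8/64 + 4/64 + 2/64 + 16/64 = 51/64 = 0.796875.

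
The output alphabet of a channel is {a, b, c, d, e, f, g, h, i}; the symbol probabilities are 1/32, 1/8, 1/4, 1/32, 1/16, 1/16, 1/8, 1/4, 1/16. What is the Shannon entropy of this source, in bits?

Each probability is a power of 1/2, so log₂(1/p) is an integer.
H = Σ p·log₂(1/p) = 1/32·5 + 1/8·3 + 1/4·2 + 1/32·5 + 1/16·4 + 1/16·4 + 1/8·3 + 1/4·2 + 1/16·4 = 2.8125 bits.

2.8125 bits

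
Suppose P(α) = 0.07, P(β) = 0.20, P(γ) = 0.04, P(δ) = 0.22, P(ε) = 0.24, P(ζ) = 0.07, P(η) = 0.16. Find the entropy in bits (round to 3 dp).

2.585 bits

H = −Σ pᵢ log₂ pᵢ.
−0.07·log₂(0.07) = 0.2686
−0.20·log₂(0.20) = 0.4644
−0.04·log₂(0.04) = 0.1858
−0.22·log₂(0.22) = 0.4806
−0.24·log₂(0.24) = 0.4941
−0.07·log₂(0.07) = 0.2686
−0.16·log₂(0.16) = 0.4230
Sum ≈ 2.5850 → 2.585 bits.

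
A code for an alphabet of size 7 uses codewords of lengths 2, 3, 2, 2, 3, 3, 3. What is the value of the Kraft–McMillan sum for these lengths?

1.25

With common denominator 2^3 = 8: Σ 2^(−ℓᵢ) = 2/8 + 1/8 + 2/8 + 2/8 + 1/8 + 1/8 + 1/8 = 10/8 = 1.25.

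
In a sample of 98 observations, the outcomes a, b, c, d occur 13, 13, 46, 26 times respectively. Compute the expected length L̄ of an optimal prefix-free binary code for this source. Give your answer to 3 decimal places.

1.796 bits/symbol

Probabilities are the counts divided by 98.
Repeatedly combine the two least-probable nodes; the expected code length is the sum of the merged weights.
merge 13/98 + 13/98 → 13/49
merge 13/49 + 13/49 → 26/49
merge 23/49 + 26/49 → 1
L = 13/49 + 26/49 + 1 = 88/49 ≈ 1.796 bits/symbol.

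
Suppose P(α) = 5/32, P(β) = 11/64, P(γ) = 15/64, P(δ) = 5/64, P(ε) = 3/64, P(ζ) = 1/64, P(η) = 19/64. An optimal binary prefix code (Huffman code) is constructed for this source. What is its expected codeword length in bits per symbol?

Repeatedly combine the two least-probable nodes; the expected code length is the sum of the merged weights.
merge 1/64 + 3/64 → 1/16
merge 1/16 + 5/64 → 9/64
merge 9/64 + 5/32 → 19/64
merge 11/64 + 15/64 → 13/32
merge 19/64 + 19/64 → 19/32
merge 13/32 + 19/32 → 1
L = 1/16 + 9/64 + 19/64 + 13/32 + 19/32 + 1 = 5/2 = 2.5 bits/symbol.

2.5 bits/symbol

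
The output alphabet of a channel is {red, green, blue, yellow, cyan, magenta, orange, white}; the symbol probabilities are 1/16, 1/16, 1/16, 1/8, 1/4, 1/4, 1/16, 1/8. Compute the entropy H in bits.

Each probability is a power of 1/2, so log₂(1/p) is an integer.
H = Σ p·log₂(1/p) = 1/16·4 + 1/16·4 + 1/16·4 + 1/8·3 + 1/4·2 + 1/4·2 + 1/16·4 + 1/8·3 = 2.75 bits.

2.75 bits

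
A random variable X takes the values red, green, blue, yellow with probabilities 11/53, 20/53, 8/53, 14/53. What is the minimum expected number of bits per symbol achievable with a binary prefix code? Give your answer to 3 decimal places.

1.981 bits/symbol

Repeatedly combine the two least-probable nodes; the expected code length is the sum of the merged weights.
merge 8/53 + 11/53 → 19/53
merge 14/53 + 19/53 → 33/53
merge 20/53 + 33/53 → 1
L = 19/53 + 33/53 + 1 = 105/53 ≈ 1.981 bits/symbol.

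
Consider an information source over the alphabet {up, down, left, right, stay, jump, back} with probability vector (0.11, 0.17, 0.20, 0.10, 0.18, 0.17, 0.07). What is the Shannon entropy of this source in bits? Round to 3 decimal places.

H = −Σ pᵢ log₂ pᵢ.
−0.11·log₂(0.11) = 0.3503
−0.17·log₂(0.17) = 0.4346
−0.20·log₂(0.20) = 0.4644
−0.10·log₂(0.10) = 0.3322
−0.18·log₂(0.18) = 0.4453
−0.17·log₂(0.17) = 0.4346
−0.07·log₂(0.07) = 0.2686
Sum ≈ 2.7299 → 2.730 bits.

2.730 bits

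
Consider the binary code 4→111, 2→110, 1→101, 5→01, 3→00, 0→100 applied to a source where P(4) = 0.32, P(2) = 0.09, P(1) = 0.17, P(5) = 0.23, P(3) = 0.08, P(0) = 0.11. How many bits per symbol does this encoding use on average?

2.69 bits/symbol

L̄ = Σ pᵢ·ℓᵢ = 0.32·3 + 0.09·3 + 0.17·3 + 0.23·2 + 0.08·2 + 0.11·3 = 2.69 bits/symbol.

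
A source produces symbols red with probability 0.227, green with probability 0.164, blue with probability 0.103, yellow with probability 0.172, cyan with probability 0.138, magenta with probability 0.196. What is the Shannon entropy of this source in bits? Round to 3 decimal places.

2.543 bits

H = −Σ pᵢ log₂ pᵢ.
−0.227·log₂(0.227) = 0.4856
−0.164·log₂(0.164) = 0.4278
−0.103·log₂(0.103) = 0.3378
−0.172·log₂(0.172) = 0.4368
−0.138·log₂(0.138) = 0.3943
−0.196·log₂(0.196) = 0.4608
Sum ≈ 2.5430 → 2.543 bits.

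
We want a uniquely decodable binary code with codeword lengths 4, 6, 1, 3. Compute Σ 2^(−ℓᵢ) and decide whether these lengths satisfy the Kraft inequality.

0.703125; yes

With common denominator 2^6 = 64: Σ 2^(−ℓᵢ) = 4/64 + 1/64 + 32/64 + 8/64 = 45/64 = 0.703125.
Kraft's inequality requires Σ ≤ 1; here Σ = 0.703125 ≤ 1, so such a prefix code exists.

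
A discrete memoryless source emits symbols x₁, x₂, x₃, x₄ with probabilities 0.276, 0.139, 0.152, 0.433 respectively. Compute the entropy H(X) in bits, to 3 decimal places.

H = −Σ pᵢ log₂ pᵢ.
−0.276·log₂(0.276) = 0.5126
−0.139·log₂(0.139) = 0.3957
−0.152·log₂(0.152) = 0.4131
−0.433·log₂(0.433) = 0.5229
Sum ≈ 1.8443 → 1.844 bits.

1.844 bits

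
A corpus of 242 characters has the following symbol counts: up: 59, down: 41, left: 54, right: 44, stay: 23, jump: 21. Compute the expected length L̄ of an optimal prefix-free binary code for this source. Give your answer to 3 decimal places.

Probabilities are the counts divided by 242.
Repeatedly combine the two least-probable nodes; the expected code length is the sum of the merged weights.
merge 21/242 + 23/242 → 2/11
merge 41/242 + 2/11 → 85/242
merge 2/11 + 27/121 → 49/121
merge 59/242 + 85/242 → 72/121
merge 49/121 + 72/121 → 1
L = 2/11 + 85/242 + 49/121 + 72/121 + 1 = 613/242 ≈ 2.533 bits/symbol.

2.533 bits/symbol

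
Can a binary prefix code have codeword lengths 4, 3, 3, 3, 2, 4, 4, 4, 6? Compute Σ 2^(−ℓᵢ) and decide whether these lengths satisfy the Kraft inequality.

With common denominator 2^6 = 64: Σ 2^(−ℓᵢ) = 4/64 + 8/64 + 8/64 + 8/64 + 16/64 + 4/64 + 4/64 + 4/64 + 1/64 = 57/64 = 0.890625.
Kraft's inequality requires Σ ≤ 1; here Σ = 0.890625 ≤ 1, so such a prefix code exists.

0.890625; yes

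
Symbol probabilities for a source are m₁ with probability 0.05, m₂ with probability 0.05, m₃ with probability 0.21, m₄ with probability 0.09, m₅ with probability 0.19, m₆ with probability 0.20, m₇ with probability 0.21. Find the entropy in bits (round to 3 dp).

2.610 bits

H = −Σ pᵢ log₂ pᵢ.
−0.05·log₂(0.05) = 0.2161
−0.05·log₂(0.05) = 0.2161
−0.21·log₂(0.21) = 0.4728
−0.09·log₂(0.09) = 0.3127
−0.19·log₂(0.19) = 0.4552
−0.20·log₂(0.20) = 0.4644
−0.21·log₂(0.21) = 0.4728
Sum ≈ 2.6101 → 2.610 bits.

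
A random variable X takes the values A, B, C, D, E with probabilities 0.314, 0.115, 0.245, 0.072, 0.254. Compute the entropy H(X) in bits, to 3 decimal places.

2.156 bits

H = −Σ pᵢ log₂ pᵢ.
−0.314·log₂(0.314) = 0.5247
−0.115·log₂(0.115) = 0.3588
−0.245·log₂(0.245) = 0.4971
−0.072·log₂(0.072) = 0.2733
−0.254·log₂(0.254) = 0.5022
Sum ≈ 2.1562 → 2.156 bits.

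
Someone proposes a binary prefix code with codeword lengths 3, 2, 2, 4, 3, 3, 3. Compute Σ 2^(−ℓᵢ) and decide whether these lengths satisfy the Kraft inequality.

1.0625; no

With common denominator 2^4 = 16: Σ 2^(−ℓᵢ) = 2/16 + 4/16 + 4/16 + 1/16 + 2/16 + 2/16 + 2/16 = 17/16 = 1.0625.
Kraft's inequality requires Σ ≤ 1; here Σ = 1.0625 > 1, so no such prefix code exists.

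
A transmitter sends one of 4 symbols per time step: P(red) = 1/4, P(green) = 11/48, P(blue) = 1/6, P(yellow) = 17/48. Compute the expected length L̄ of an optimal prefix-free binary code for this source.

2 bits/symbol

Repeatedly combine the two least-probable nodes; the expected code length is the sum of the merged weights.
merge 1/6 + 11/48 → 19/48
merge 1/4 + 17/48 → 29/48
merge 19/48 + 29/48 → 1
L = 19/48 + 29/48 + 1 = 2 bits/symbol.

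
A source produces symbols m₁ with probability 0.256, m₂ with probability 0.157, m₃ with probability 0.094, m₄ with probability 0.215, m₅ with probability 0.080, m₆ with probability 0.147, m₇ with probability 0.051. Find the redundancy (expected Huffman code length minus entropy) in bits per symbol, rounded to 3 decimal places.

Entropy H = −Σ p log₂ p ≈ 2.6371 bits.
Huffman merges: 51/1000+2/25→131/1000; 47/500+131/1000→9/40; 147/1000+157/1000→38/125; 43/200+9/40→11/25; 32/125+38/125→14/25; 11/25+14/25→1. L = 133/50 ≈ 2.6600.
L − H = 2.6600 − 2.6371 = 0.023 bits.

0.023 bits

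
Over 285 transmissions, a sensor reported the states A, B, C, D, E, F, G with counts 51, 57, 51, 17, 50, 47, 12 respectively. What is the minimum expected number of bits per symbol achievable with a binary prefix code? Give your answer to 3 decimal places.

2.723 bits/symbol

Probabilities are the counts divided by 285.
Repeatedly combine the two least-probable nodes; the expected code length is the sum of the merged weights.
merge 4/95 + 17/285 → 29/285
merge 29/285 + 47/285 → 4/15
merge 10/57 + 17/95 → 101/285
merge 17/95 + 1/5 → 36/95
merge 4/15 + 101/285 → 59/95
merge 36/95 + 59/95 → 1
L = 29/285 + 4/15 + 101/285 + 36/95 + 59/95 + 1 = 776/285 ≈ 2.723 bits/symbol.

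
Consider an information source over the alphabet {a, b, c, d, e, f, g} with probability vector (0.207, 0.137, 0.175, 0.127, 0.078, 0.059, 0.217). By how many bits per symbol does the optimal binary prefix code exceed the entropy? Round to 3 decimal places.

Entropy H = −Σ p log₂ p ≈ 2.6877 bits.
Huffman merges: 59/1000+39/500→137/1000; 127/1000+137/1000→33/125; 137/1000+7/40→39/125; 207/1000+217/1000→53/125; 33/125+39/125→72/125; 53/125+72/125→1. L = 2713/1000 ≈ 2.7130.
L − H = 2.7130 − 2.6877 = 0.025 bits.

0.025 bits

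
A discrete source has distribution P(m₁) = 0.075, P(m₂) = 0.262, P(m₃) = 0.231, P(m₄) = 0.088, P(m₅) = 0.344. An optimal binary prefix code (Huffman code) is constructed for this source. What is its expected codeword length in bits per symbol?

2.163 bits/symbol

Repeatedly combine the two least-probable nodes; the expected code length is the sum of the merged weights.
merge 3/40 + 11/125 → 163/1000
merge 163/1000 + 231/1000 → 197/500
merge 131/500 + 43/125 → 303/500
merge 197/500 + 303/500 → 1
L = 163/1000 + 197/500 + 303/500 + 1 = 2163/1000 = 2.163 bits/symbol.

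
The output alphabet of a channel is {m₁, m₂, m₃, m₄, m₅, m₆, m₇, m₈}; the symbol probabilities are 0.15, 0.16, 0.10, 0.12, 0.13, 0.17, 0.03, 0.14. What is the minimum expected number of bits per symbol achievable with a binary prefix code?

2.96 bits/symbol

Repeatedly combine the two least-probable nodes; the expected code length is the sum of the merged weights.
merge 3/100 + 1/10 → 13/100
merge 3/25 + 13/100 → 1/4
merge 13/100 + 7/50 → 27/100
merge 3/20 + 4/25 → 31/100
merge 17/100 + 1/4 → 21/50
merge 27/100 + 31/100 → 29/50
merge 21/50 + 29/50 → 1
L = 13/100 + 1/4 + 27/100 + 31/100 + 21/50 + 29/50 + 1 = 74/25 = 2.96 bits/symbol.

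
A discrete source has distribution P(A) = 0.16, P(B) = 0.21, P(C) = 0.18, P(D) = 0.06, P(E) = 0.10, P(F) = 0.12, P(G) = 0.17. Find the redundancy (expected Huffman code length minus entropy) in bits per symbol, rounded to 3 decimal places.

Entropy H = −Σ p log₂ p ≈ 2.7185 bits.
Huffman merges: 3/50+1/10→4/25; 3/25+4/25→7/25; 4/25+17/100→33/100; 9/50+21/100→39/100; 7/25+33/100→61/100; 39/100+61/100→1. L = 277/100 ≈ 2.7700.
L − H = 2.7700 − 2.7185 = 0.051 bits.

0.051 bits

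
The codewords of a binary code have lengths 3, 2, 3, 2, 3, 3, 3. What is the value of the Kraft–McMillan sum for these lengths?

With common denominator 2^3 = 8: Σ 2^(−ℓᵢ) = 1/8 + 2/8 + 1/8 + 2/8 + 1/8 + 1/8 + 1/8 = 9/8 = 1.125.

1.125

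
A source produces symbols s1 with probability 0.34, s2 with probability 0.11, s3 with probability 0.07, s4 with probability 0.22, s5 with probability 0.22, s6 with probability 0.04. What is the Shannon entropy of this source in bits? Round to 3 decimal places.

H = −Σ pᵢ log₂ pᵢ.
−0.34·log₂(0.34) = 0.5292
−0.11·log₂(0.11) = 0.3503
−0.07·log₂(0.07) = 0.2686
−0.22·log₂(0.22) = 0.4806
−0.22·log₂(0.22) = 0.4806
−0.04·log₂(0.04) = 0.1858
Sum ≈ 2.2949 → 2.295 bits.

2.295 bits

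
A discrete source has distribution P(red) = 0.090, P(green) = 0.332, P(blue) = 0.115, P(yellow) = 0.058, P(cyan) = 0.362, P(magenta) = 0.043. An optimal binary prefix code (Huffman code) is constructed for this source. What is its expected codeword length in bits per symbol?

2.236 bits/symbol

Repeatedly combine the two least-probable nodes; the expected code length is the sum of the merged weights.
merge 43/1000 + 29/500 → 101/1000
merge 9/100 + 101/1000 → 191/1000
merge 23/200 + 191/1000 → 153/500
merge 153/500 + 83/250 → 319/500
merge 181/500 + 319/500 → 1
L = 101/1000 + 191/1000 + 153/500 + 319/500 + 1 = 559/250 = 2.236 bits/symbol.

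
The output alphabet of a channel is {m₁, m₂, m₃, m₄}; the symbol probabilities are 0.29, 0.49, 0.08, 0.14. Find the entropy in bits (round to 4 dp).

H = −Σ pᵢ log₂ pᵢ.
−0.29·log₂(0.29) = 0.5179
−0.49·log₂(0.49) = 0.5043
−0.08·log₂(0.08) = 0.2915
−0.14·log₂(0.14) = 0.3971
Sum ≈ 1.7108 → 1.7108 bits.

1.7108 bits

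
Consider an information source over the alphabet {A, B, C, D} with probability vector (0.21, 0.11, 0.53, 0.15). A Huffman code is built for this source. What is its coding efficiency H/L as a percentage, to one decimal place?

Entropy H = −Σ p log₂ p ≈ 1.7191 bits.
Huffman merges: 11/100+3/20→13/50; 21/100+13/50→47/100; 47/100+53/100→1. L = 173/100 ≈ 1.7300.
Efficiency = H/L = 1.7191/1.7300 = 99.4%.

99.4%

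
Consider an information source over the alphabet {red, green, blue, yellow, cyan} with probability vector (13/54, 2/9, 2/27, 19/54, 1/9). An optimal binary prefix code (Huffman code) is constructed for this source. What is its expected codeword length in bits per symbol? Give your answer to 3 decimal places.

2.185 bits/symbol

Repeatedly combine the two least-probable nodes; the expected code length is the sum of the merged weights.
merge 2/27 + 1/9 → 5/27
merge 5/27 + 2/9 → 11/27
merge 13/54 + 19/54 → 16/27
merge 11/27 + 16/27 → 1
L = 5/27 + 11/27 + 16/27 + 1 = 59/27 ≈ 2.185 bits/symbol.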